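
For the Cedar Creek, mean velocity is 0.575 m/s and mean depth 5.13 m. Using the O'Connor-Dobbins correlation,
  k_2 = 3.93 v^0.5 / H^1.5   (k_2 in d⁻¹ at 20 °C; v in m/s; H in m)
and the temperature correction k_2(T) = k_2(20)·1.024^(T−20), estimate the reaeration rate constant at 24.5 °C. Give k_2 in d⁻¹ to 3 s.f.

k_2(20) = 3.93 × 0.575^0.5 / 5.13^1.5 = 3.93 × 0.7583 / 11.62 = 0.2565 d⁻¹.
k_2(24.5) = 0.2565 × 1.024^(24.5−20) = 0.2565 × 1.113 = 0.2854 d⁻¹.

k_2 ≈ 0.285 d⁻¹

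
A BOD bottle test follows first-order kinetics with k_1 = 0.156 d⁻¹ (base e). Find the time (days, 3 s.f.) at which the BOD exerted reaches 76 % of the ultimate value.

y/L₀ = 1 − e^(−k_1 t) = 0.76 ⇒ e^(−k_1 t) = 0.240
t = −ln(0.240) / 0.156 = 1.427 / 0.156 = 9.148 d.

t ≈ 9.15 d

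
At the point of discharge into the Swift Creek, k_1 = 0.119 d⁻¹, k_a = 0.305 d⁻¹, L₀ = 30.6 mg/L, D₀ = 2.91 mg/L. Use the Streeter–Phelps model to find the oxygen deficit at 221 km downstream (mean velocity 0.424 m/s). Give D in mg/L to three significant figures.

D ≈ 6.90 mg/L

Travel time t = x/v = 221 km / (0.424 m/s) = 221000 m / 0.424 m/s = 521200 s = 6.033 d.
k_1 L₀/(k_a−k_1) = 0.119×30.6/(0.305−0.119) = 3.641/0.1860 = 19.58 mg/L.
e^(−k_1 t) = e^(−0.119×6.033) = 0.4878; e^(−k_a t) = e^(−0.305×6.033) = 0.1588.
D = 19.58 × (0.4878 − 0.1588) + 2.91 × 0.1588 = 6.440 + 0.4622 = 6.902 mg/L.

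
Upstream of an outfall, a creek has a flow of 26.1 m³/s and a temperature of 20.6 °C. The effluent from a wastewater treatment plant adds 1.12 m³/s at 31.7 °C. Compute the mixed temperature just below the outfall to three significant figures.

21.1 °C

Flow-weighted mixing: C = (Q_r C_r + Q_w C_w)/(Q_r + Q_w)
= (26.1×20.6 + 1.12×31.7)/(26.1 + 1.12) = 573.2/27.22 = 21.06 °C.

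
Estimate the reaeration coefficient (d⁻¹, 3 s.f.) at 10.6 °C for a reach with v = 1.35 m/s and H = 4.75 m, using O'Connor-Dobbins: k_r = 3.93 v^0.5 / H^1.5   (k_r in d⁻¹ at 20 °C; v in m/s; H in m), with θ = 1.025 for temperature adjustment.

k_r ≈ 0.350 d⁻¹

k_r(20) = 3.93 × 1.35^0.5 / 4.75^1.5 = 3.93 × 1.162 / 10.35 = 0.4411 d⁻¹.
k_r(10.6) = 0.4411 × 1.025^(10.6−20) = 0.4411 × 0.7929 = 0.3497 d⁻¹.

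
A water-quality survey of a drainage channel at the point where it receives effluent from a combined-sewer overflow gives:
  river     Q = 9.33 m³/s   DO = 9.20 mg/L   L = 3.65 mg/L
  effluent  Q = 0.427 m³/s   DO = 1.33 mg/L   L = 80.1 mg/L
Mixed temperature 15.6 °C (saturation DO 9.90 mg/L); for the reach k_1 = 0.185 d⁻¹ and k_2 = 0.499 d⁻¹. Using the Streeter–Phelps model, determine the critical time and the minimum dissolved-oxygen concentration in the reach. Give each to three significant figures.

t_c ≈ 2.23 d; minimum DO ≈ 8.18 mg/L

Mixed DO = (9.33×9.20 + 0.427×1.33)/(9.33+0.427) = 86.40/9.757 = 8.856 mg/L.
Mixed L₀ = (9.33×3.65 + 0.427×80.1)/(9.757) = 68.26/9.757 = 6.996 mg/L.
Initial deficit D₀ = C_s − DO₀ = 9.90 − 8.856 = 1.044 mg/L.
t_c = (1/0.3140) ln[(0.499/0.185)(1 − 1.044×0.3140/(0.185×6.996))] = 3.185 × ln(2.014) = 2.229 d.
D_c = (0.185/0.499) × 6.996 × e^(−0.185×2.229) = 0.3707 × 6.996 × 0.6620 = 1.717 mg/L.
Minimum DO = 9.90 − 1.717 = 8.183 mg/L.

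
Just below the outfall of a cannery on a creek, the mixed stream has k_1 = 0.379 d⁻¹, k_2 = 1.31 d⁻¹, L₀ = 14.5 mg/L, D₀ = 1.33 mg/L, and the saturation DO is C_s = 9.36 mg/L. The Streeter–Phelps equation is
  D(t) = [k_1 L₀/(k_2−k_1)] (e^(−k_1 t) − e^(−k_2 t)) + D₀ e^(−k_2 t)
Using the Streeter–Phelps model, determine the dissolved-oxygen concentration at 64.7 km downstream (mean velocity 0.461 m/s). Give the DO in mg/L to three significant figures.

DO ≈ 6.72 mg/L

Travel time t = x/v = 64.7 km / (0.461 m/s) = 64700 m / 0.461 m/s = 140300 s = 1.624 d.
k_1 L₀/(k_2−k_1) = 0.379×14.5/(1.31−0.379) = 5.495/0.9310 = 5.903 mg/L.
e^(−k_1 t) = e^(−0.379×1.624) = 0.5403; e^(−k_2 t) = e^(−1.31×1.624) = 0.1191.
D = 5.903 × (0.5403 − 0.1191) + 1.33 × 0.1191 = 2.486 + 0.1584 = 2.645 mg/L.
DO = C_s − D = 9.36 − 2.645 = 6.715 mg/L.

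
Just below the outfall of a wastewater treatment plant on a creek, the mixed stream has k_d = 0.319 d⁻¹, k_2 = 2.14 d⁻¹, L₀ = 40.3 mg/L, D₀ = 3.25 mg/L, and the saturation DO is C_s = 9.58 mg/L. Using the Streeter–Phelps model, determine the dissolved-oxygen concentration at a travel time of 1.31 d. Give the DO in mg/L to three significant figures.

DO ≈ 5.16 mg/L

k_d L₀/(k_2−k_d) = 0.319×40.3/(2.14−0.319) = 12.86/1.821 = 7.060 mg/L.
e^(−k_d t) = e^(−0.319×1.310) = 0.6584; e^(−k_2 t) = e^(−2.14×1.310) = 0.06060.
D = 7.060 × (0.6584 − 0.06060) + 3.25 × 0.06060 = 4.221 + 0.1970 = 4.417 mg/L.
DO = C_s − D = 9.58 − 4.417 = 5.163 mg/L.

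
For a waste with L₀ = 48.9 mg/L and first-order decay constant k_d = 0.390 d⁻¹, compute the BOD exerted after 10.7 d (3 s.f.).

y_t = L₀(1 − e^(−k_d t)) = 48.9 × (1 − e^(−0.390×10.7))
= 48.9 × (1 − 0.01541) = 48.9 × 0.9846 = 48.15 mg/L.

y ≈ 48.1 mg/L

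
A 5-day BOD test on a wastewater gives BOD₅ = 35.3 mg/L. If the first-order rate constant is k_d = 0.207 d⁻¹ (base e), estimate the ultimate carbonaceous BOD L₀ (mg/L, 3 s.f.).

L₀ ≈ 54.7 mg/L

BOD₅ = L₀(1 − e^(−5k_d)) ⇒ L₀ = BOD₅ / (1 − e^(−5×0.207))
= 35.3 / (1 − 0.3552) = 35.3 / 0.6448 = 54.75 mg/L.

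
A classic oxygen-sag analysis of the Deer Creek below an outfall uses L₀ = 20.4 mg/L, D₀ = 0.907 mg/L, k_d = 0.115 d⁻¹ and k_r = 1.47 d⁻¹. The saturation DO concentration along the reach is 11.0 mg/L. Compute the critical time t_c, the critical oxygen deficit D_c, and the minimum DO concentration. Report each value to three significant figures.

t_c ≈ 1.33 d; D_c ≈ 1.37 mg/L; min DO ≈ 9.63 mg/L

t_c = [1/(k_r−k_d)] ln[(k_r/k_d)(1 − D₀(k_r−k_d)/(k_d L₀))]
= [1/(1.47−0.115)] ln[(1.47/0.115)(1 − 0.907×1.355/(0.115×20.4))]
= (1/1.355) ln[12.78 × 0.4761] = 0.7380 × ln(6.086) = 0.7380 × 1.806 = 1.333 d.
D_c = (k_d/k_r) L₀ e^(−k_d t_c) = (0.115/1.47) × 20.4 × e^(−0.115×1.333) = 0.07823 × 20.4 × 0.8579 = 1.369 mg/L.
Minimum DO = C_s − D_c = 11.0 − 1.369 = 9.631 mg/L.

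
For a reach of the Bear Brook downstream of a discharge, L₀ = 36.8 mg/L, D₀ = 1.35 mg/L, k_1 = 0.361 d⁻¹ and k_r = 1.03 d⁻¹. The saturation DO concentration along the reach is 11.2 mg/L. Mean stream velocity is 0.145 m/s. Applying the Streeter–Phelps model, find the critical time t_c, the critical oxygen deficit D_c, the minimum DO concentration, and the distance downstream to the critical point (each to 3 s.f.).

With k_r/k_1 = 2.853 and 1 − D₀(k_r−k_1)/(k_1 L₀) = 0.9320,
t_c = ln(2.853 × 0.9320) / (1.03 − 0.361) = ln(2.659) / 0.6690 = 0.9780/0.6690 = 1.462 d.
L(t_c) = L₀ e^(−k_1 t_c) = 36.8 × 0.5899 = 21.71 mg/L, and at the critical point k_r D_c = k_1 L, so D_c = (0.361/1.03) × 21.71 = 7.609 mg/L.
Minimum DO = C_s − D_c = 11.2 − 7.609 = 3.591 mg/L.
x_c = v t_c = 0.145 m/s × 1.462 d × 86400 s/d = 18320 m ≈ 18.3 km.

t_c ≈ 1.46 d; D_c ≈ 7.61 mg/L; min DO ≈ 3.59 mg/L; x_c ≈ 18.3 km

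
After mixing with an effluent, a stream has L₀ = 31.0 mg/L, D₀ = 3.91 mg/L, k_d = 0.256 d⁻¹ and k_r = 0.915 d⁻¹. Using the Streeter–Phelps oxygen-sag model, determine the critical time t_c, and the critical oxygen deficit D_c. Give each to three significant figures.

With k_r/k_d = 3.574 and 1 − D₀(k_r−k_d)/(k_d L₀) = 0.6753,
t_c = ln(3.574 × 0.6753) / (0.915 − 0.256) = ln(2.414) / 0.6590 = 0.8812/0.6590 = 1.337 d.
D_c = (k_d/k_r) L₀ e^(−k_d t_c) = (0.256/0.915) × 31.0 × e^(−0.256×1.337) = 0.2798 × 31.0 × 0.7101 = 6.159 mg/L.

t_c ≈ 1.34 d; D_c ≈ 6.16 mg/L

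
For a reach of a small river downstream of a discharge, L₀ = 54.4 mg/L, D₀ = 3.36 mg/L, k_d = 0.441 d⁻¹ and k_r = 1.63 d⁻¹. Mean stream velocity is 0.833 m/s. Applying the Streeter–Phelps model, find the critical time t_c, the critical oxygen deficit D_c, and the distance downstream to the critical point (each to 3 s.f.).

t_c = [1/(k_r−k_d)] ln[(k_r/k_d)(1 − D₀(k_r−k_d)/(k_d L₀))]
= [1/(1.63−0.441)] ln[(1.63/0.441)(1 − 3.36×1.189/(0.441×54.4))]
= (1/1.189) ln[3.696 × 0.8335] = 0.8410 × ln(3.081) = 0.8410 × 1.125 = 0.9463 d.
L(t_c) = L₀ e^(−k_d t_c) = 54.4 × 0.6588 = 35.84 mg/L, and at the critical point k_r D_c = k_d L, so D_c = (0.441/1.63) × 35.84 = 9.696 mg/L.
x_c = v t_c = 0.833 m/s × 0.9463 d × 86400 s/d = 68110 m ≈ 68.1 km.

t_c ≈ 0.946 d; D_c ≈ 9.70 mg/L; x_c ≈ 68.1 km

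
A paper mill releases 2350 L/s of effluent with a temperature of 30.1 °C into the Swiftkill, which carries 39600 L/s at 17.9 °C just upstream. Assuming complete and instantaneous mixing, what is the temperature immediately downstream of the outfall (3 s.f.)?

18.6 °C

Flow-weighted mixing: C = (Q_r C_r + Q_w C_w)/(Q_r + Q_w)
= (39600×17.9 + 2350×30.1)/(39600 + 2350) = 779600/41950 = 18.58 °C.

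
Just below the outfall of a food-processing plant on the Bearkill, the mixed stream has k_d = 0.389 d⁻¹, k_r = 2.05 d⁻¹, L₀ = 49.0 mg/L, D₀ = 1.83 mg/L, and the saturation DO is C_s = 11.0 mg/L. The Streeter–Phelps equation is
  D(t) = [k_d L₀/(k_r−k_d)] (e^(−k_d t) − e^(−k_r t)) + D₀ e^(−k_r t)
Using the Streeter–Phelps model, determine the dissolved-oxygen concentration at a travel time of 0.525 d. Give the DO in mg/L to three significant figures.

k_d L₀/(k_r−k_d) = 0.389×49.0/(2.05−0.389) = 19.06/1.661 = 11.48 mg/L.
e^(−k_d t) = e^(−0.389×0.5250) = 0.8153; e^(−k_r t) = e^(−2.05×0.5250) = 0.3409.
D = 11.48 × (0.8153 − 0.3409) + 1.83 × 0.3409 = 5.444 + 0.6238 = 6.068 mg/L.
DO = C_s − D = 11.0 − 6.068 = 4.932 mg/L.

DO ≈ 4.93 mg/L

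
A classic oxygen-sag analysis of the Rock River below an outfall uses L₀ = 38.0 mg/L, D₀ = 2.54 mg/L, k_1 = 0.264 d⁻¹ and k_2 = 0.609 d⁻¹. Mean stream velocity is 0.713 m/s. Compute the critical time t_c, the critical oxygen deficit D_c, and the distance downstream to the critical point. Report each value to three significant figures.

t_c ≈ 2.16 d; D_c ≈ 9.32 mg/L; x_c ≈ 133 km

With k_2/k_1 = 2.307 and 1 − D₀(k_2−k_1)/(k_1 L₀) = 0.9126,
t_c = ln(2.307 × 0.9126) / (0.609 − 0.264) = ln(2.105) / 0.3450 = 0.7445/0.3450 = 2.158 d.
D_c = (k_1/k_2) L₀ e^(−k_1 t_c) = (0.264/0.609) × 38.0 × e^(−0.264×2.158) = 0.4335 × 38.0 × 0.5657 = 9.319 mg/L.
x_c = v t_c = 0.713 m/s × 2.158 d × 86400 s/d = 132900 m ≈ 133 km.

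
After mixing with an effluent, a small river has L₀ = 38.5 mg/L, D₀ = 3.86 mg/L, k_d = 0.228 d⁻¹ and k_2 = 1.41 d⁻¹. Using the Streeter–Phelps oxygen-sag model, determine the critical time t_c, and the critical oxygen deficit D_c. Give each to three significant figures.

t_c ≈ 0.921 d; D_c ≈ 5.05 mg/L

With k_2/k_d = 6.184 and 1 − D₀(k_2−k_d)/(k_d L₀) = 0.4802,
t_c = ln(6.184 × 0.4802) / (1.41 − 0.228) = ln(2.970) / 1.182 = 1.089/1.182 = 0.9209 d.
D_c = (k_d/k_2) L₀ e^(−k_d t_c) = (0.228/1.41) × 38.5 × e^(−0.228×0.9209) = 0.1617 × 38.5 × 0.8106 = 5.046 mg/L.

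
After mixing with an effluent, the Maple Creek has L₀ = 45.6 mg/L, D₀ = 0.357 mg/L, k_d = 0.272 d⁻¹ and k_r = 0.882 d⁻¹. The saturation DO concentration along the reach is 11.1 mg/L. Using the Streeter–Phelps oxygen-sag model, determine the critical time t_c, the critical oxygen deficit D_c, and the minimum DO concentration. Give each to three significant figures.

At the critical point dD/dt = 0, so k_d L₀ e^(−k_d t) = k_r D. Substituting D(t) from the Streeter–Phelps equation and solving for t gives
t_c = ln[(k_r/k_d)(1 − D₀(k_r−k_d)/(k_d L₀))] / (k_r−k_d).
Here k_r−k_d = 0.6100 d⁻¹ and 1 − D₀(k_r−k_d)/(k_d L₀) = 1 − 0.357×0.6100/(0.272×45.6) = 0.9824, so
t_c = ln(3.243 × 0.9824) / 0.6100 = 1.159 / 0.6100 = 1.899 d.
D_c = (k_d/k_r) L₀ e^(−k_d t_c) = (0.272/0.882) × 45.6 × e^(−0.272×1.899) = 0.3084 × 45.6 × 0.5965 = 8.389 mg/L.
Minimum DO = C_s − D_c = 11.1 − 8.389 = 2.711 mg/L.

t_c ≈ 1.90 d; D_c ≈ 8.39 mg/L; min DO ≈ 2.71 mg/L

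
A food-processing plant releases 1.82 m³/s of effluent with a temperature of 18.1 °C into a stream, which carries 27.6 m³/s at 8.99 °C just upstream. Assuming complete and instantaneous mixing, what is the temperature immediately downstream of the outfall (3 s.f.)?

Flow-weighted mixing: C = (Q_r C_r + Q_w C_w)/(Q_r + Q_w)
= (27.6×8.99 + 1.82×18.1)/(27.6 + 1.82) = 281.1/29.42 = 9.554 °C.

9.55 °C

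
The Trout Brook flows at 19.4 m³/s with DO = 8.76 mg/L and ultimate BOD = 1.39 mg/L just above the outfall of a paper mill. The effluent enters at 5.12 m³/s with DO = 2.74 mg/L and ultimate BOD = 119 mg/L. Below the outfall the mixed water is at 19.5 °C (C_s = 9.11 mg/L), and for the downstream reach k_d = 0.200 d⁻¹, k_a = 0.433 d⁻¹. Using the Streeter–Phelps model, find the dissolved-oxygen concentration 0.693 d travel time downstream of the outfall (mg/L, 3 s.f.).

DO ≈ 5.03 mg/L

Mixed DO = (19.4×8.76 + 5.12×2.74)/(19.4+5.12) = 184.0/24.52 = 7.503 mg/L.
Mixed L₀ = (19.4×1.39 + 5.12×119)/(24.52) = 636.2/24.52 = 25.95 mg/L.
Initial deficit D₀ = C_s − DO₀ = 9.11 − 7.503 = 1.607 mg/L.
D(0.693) = [0.200×25.95/(0.433−0.200)](e^(−0.200×0.693) − e^(−0.433×0.693)) + 1.607 e^(−0.433×0.693)
= 22.27 × (0.8706 − 0.7408) + 1.607 × 0.7408 = 4.082 mg/L.
DO = 9.11 − 4.082 = 5.028 mg/L.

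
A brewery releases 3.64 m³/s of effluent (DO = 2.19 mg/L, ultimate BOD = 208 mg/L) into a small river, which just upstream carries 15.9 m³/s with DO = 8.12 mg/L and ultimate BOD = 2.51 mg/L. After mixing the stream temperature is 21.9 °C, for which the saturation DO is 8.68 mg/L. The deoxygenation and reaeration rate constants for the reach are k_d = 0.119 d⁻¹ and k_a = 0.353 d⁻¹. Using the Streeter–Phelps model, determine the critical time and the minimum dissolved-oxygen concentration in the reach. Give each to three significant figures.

t_c ≈ 4.29 d; minimum DO ≈ 0.426 mg/L

Mixed DO = (15.9×8.12 + 3.64×2.19)/(15.9+3.64) = 137.1/19.54 = 7.015 mg/L.
Mixed L₀ = (15.9×2.51 + 3.64×208)/(19.54) = 797.0/19.54 = 40.79 mg/L.
Initial deficit D₀ = C_s − DO₀ = 8.68 − 7.015 = 1.665 mg/L.
t_c = (1/0.2340) ln[(0.353/0.119)(1 − 1.665×0.2340/(0.119×40.79))] = 4.274 × ln(2.728) = 4.289 d.
D_c = (0.119/0.353) × 40.79 × e^(−0.119×4.289) = 0.3371 × 40.79 × 0.6002 = 8.254 mg/L.
Minimum DO = 8.68 − 8.254 = 0.4263 mg/L.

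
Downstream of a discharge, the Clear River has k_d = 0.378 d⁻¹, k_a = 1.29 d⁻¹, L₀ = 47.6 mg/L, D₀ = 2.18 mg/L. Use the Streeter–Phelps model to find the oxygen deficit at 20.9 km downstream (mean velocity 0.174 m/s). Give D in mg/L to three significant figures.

Travel time t = x/v = 20.9 km / (0.174 m/s) = 20900 m / 0.174 m/s = 120100 s = 1.390 d.
k_d L₀/(k_a−k_d) = 0.378×47.6/(1.29−0.378) = 17.99/0.9120 = 19.73 mg/L.
e^(−k_d t) = e^(−0.378×1.390) = 0.5913; e^(−k_a t) = e^(−1.29×1.390) = 0.1664.
D = 19.73 × (0.5913 − 0.1664) + 2.18 × 0.1664 = 8.382 + 0.3627 = 8.745 mg/L.

D ≈ 8.74 mg/L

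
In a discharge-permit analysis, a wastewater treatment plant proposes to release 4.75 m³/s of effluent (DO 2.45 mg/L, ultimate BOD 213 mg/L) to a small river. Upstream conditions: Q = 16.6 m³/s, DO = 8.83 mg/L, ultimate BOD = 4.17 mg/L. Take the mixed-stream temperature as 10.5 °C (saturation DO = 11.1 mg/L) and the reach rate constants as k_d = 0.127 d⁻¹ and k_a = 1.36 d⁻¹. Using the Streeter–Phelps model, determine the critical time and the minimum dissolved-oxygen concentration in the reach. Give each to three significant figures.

t_c ≈ 0.926 d; minimum DO ≈ 6.90 mg/L

Mixed DO = (16.6×8.83 + 4.75×2.45)/(16.6+4.75) = 158.2/21.35 = 7.411 mg/L.
Mixed L₀ = (16.6×4.17 + 4.75×213)/(21.35) = 1081/21.35 = 50.63 mg/L.
Initial deficit D₀ = C_s − DO₀ = 11.1 − 7.411 = 3.689 mg/L.
t_c = (1/1.233) ln[(1.36/0.127)(1 − 3.689×1.233/(0.127×50.63))] = 0.8110 × ln(3.133) = 0.9261 d.
D_c = (0.127/1.36) × 50.63 × e^(−0.127×0.9261) = 0.09338 × 50.63 × 0.8890 = 4.203 mg/L.
Minimum DO = 11.1 − 4.203 = 6.897 mg/L.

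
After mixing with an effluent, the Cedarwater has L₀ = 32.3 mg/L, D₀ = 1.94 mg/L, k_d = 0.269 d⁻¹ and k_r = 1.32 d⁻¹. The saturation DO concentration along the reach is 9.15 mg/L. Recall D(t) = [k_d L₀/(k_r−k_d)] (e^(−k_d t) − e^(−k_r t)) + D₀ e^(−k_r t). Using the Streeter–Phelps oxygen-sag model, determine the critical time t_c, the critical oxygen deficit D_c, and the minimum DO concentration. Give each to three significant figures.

With k_r/k_d = 4.907 and 1 − D₀(k_r−k_d)/(k_d L₀) = 0.7653,
t_c = ln(4.907 × 0.7653) / (1.32 − 0.269) = ln(3.756) / 1.051 = 1.323/1.051 = 1.259 d.
L(t_c) = L₀ e^(−k_d t_c) = 32.3 × 0.7127 = 23.02 mg/L, and at the critical point k_r D_c = k_d L, so D_c = (0.269/1.32) × 23.02 = 4.691 mg/L.
Minimum DO = C_s − D_c = 9.15 − 4.691 = 4.459 mg/L.

t_c ≈ 1.26 d; D_c ≈ 4.69 mg/L; min DO ≈ 4.46 mg/L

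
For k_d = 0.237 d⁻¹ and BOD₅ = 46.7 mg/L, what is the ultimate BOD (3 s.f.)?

L₀ ≈ 67.3 mg/L

BOD₅ = L₀(1 − e^(−5k_d)) ⇒ L₀ = BOD₅ / (1 − e^(−5×0.237))
= 46.7 / (1 − 0.3057) = 46.7 / 0.6943 = 67.27 mg/L.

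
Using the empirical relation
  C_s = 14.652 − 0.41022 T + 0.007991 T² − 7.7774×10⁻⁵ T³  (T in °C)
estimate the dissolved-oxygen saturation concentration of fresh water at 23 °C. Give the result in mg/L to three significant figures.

C_s ≈ 8.50 mg/L

C_s = 14.652 − 0.41022×23 + 0.007991×23² − 7.7774×10⁻⁵×23³ = 8.498 mg/L.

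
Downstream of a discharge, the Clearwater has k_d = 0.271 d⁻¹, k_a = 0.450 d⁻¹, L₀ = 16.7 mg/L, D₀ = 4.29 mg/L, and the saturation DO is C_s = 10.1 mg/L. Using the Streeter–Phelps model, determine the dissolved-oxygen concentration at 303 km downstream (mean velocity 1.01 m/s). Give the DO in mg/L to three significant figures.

Travel time t = x/v = 303 km / (1.01 m/s) = 303000 m / 1.01 m/s = 300000 s = 3.472 d.
k_d L₀/(k_a−k_d) = 0.271×16.7/(0.450−0.271) = 4.526/0.1790 = 25.28 mg/L.
e^(−k_d t) = e^(−0.271×3.472) = 0.3902; e^(−k_a t) = e^(−0.450×3.472) = 0.2096.
D = 25.28 × (0.3902 − 0.2096) + 4.29 × 0.2096 = 4.567 + 0.8992 = 5.466 mg/L.
DO = C_s − D = 10.1 − 5.466 = 4.634 mg/L.

DO ≈ 4.63 mg/L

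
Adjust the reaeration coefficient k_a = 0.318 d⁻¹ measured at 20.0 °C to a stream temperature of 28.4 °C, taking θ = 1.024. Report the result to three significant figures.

k_a ≈ 0.388 d⁻¹

k_a(T₂) = k_a(T₁) · θ^(T₂−T₁) = 0.318 × 1.024^(28.4−20.0)
= 0.318 × 1.024^8.40 = 0.318 × 1.220 = 0.3881 d⁻¹.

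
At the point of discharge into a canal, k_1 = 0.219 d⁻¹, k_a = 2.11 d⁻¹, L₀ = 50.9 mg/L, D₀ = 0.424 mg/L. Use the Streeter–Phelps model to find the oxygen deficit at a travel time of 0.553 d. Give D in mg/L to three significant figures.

D ≈ 3.52 mg/L

k_1 L₀/(k_a−k_1) = 0.219×50.9/(2.11−0.219) = 11.15/1.891 = 5.895 mg/L.
e^(−k_1 t) = e^(−0.219×0.5530) = 0.8859; e^(−k_a t) = e^(−2.11×0.5530) = 0.3114.
D = 5.895 × (0.8859 − 0.3114) + 0.424 × 0.3114 = 3.387 + 0.1320 = 3.519 mg/L.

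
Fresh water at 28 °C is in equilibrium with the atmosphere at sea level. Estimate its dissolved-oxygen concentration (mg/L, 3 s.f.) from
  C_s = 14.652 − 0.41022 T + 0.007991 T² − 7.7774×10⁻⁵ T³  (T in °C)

C_s ≈ 7.72 mg/L

C_s = 14.652 − 0.41022×28 + 0.007991×28² − 7.7774×10⁻⁵×28³ = 7.723 mg/L.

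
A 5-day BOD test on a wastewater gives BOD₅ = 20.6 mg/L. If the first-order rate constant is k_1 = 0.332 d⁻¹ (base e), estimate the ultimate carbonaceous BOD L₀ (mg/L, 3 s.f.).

L₀ ≈ 25.4 mg/L

BOD₅ = L₀(1 − e^(−5k_1)) ⇒ L₀ = BOD₅ / (1 − e^(−5×0.332))
= 20.6 / (1 − 0.1901) = 20.6 / 0.8099 = 25.44 mg/L.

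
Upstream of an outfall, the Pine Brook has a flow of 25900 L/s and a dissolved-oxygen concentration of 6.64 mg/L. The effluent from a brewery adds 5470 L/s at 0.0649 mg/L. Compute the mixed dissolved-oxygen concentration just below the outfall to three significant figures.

5.49 mg/L

Flow-weighted mixing: C = (Q_r C_r + Q_w C_w)/(Q_r + Q_w)
= (25900×6.64 + 5470×0.0649)/(25900 + 5470) = 172300/31370 = 5.493 mg/L.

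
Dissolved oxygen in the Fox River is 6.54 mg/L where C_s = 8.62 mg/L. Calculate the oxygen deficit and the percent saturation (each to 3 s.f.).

D ≈ 2.08 mg/L; 75.9 % saturation

D = C_s − C = 8.62 − 6.54 = 2.08 mg/L.
% saturation = 6.54/8.62 × 100 = 75.9 %.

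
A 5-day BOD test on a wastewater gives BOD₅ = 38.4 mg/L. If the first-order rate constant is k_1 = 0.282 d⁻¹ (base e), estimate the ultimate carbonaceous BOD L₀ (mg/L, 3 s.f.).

L₀ ≈ 50.8 mg/L

BOD₅ = L₀(1 − e^(−5k_1)) ⇒ L₀ = BOD₅ / (1 − e^(−5×0.282))
= 38.4 / (1 − 0.2441) = 38.4 / 0.7559 = 50.80 mg/L.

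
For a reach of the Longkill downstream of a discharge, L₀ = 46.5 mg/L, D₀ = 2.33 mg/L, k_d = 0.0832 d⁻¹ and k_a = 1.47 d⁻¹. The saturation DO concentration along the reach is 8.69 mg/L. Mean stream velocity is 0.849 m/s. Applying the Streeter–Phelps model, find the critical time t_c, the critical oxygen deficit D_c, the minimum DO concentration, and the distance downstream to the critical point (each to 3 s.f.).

With k_a/k_d = 17.67 and 1 − D₀(k_a−k_d)/(k_d L₀) = 0.1648,
t_c = ln(17.67 × 0.1648) / (1.47 − 0.0832) = ln(2.912) / 1.387 = 1.069/1.387 = 0.7706 d.
D_c = (k_d/k_a) L₀ e^(−k_d t_c) = (0.0832/1.47) × 46.5 × e^(−0.0832×0.7706) = 0.05660 × 46.5 × 0.9379 = 2.468 mg/L.
Minimum DO = C_s − D_c = 8.69 − 2.468 = 6.222 mg/L.
x_c = v t_c = 0.849 m/s × 0.7706 d × 86400 s/d = 56530 m ≈ 56.5 km.

t_c ≈ 0.771 d; D_c ≈ 2.47 mg/L; min DO ≈ 6.22 mg/L; x_c ≈ 56.5 km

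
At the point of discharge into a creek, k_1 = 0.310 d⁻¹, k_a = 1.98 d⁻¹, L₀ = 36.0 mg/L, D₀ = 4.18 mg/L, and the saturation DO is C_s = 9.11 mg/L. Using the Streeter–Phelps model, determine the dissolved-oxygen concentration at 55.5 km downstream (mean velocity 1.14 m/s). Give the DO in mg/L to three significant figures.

Travel time t = x/v = 55.5 km / (1.14 m/s) = 55500 m / 1.14 m/s = 48680 s = 0.5635 d.
k_1 L₀/(k_a−k_1) = 0.310×36.0/(1.98−0.310) = 11.16/1.670 = 6.683 mg/L.
e^(−k_1 t) = e^(−0.310×0.5635) = 0.8397; e^(−k_a t) = e^(−1.98×0.5635) = 0.3277.
D = 6.683 × (0.8397 − 0.3277) + 4.18 × 0.3277 = 3.422 + 1.370 = 4.792 mg/L.
DO = C_s − D = 9.11 − 4.792 = 4.318 mg/L.

DO ≈ 4.32 mg/L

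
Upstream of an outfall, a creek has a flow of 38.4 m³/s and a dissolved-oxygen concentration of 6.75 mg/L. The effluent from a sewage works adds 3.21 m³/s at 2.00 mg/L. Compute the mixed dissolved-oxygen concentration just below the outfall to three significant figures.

6.38 mg/L

Flow-weighted mixing: C = (Q_r C_r + Q_w C_w)/(Q_r + Q_w)
= (38.4×6.75 + 3.21×2.00)/(38.4 + 3.21) = 265.6/41.61 = 6.384 mg/L.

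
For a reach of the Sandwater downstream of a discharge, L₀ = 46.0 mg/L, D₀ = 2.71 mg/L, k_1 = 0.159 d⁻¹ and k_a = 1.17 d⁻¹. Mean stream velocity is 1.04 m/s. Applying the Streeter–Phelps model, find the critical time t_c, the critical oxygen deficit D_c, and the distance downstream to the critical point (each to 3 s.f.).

With k_a/k_1 = 7.358 and 1 − D₀(k_a−k_1)/(k_1 L₀) = 0.6254,
t_c = ln(7.358 × 0.6254) / (1.17 − 0.159) = ln(4.602) / 1.011 = 1.526/1.011 = 1.510 d.
D_c = (k_1/k_a) L₀ e^(−k_1 t_c) = (0.159/1.17) × 46.0 × e^(−0.159×1.510) = 0.1359 × 46.0 × 0.7866 = 4.917 mg/L.
x_c = v t_c = 1.04 m/s × 1.510 d × 86400 s/d = 135700 m ≈ 136 km.

t_c ≈ 1.51 d; D_c ≈ 4.92 mg/L; x_c ≈ 136 km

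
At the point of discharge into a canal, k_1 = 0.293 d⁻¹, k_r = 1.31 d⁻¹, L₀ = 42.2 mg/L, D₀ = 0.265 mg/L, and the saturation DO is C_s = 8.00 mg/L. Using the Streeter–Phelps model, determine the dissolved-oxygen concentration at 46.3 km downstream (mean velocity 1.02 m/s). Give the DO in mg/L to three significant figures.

DO ≈ 3.55 mg/L

Travel time t = x/v = 46.3 km / (1.02 m/s) = 46300 m / 1.02 m/s = 45390 s = 0.5254 d.
k_1 L₀/(k_r−k_1) = 0.293×42.2/(1.31−0.293) = 12.36/1.017 = 12.16 mg/L.
e^(−k_1 t) = e^(−0.293×0.5254) = 0.8573; e^(−k_r t) = e^(−1.31×0.5254) = 0.5025.
D = 12.16 × (0.8573 − 0.5025) + 0.265 × 0.5025 = 4.314 + 0.1332 = 4.448 mg/L.
DO = C_s − D = 8.00 − 4.448 = 3.552 mg/L.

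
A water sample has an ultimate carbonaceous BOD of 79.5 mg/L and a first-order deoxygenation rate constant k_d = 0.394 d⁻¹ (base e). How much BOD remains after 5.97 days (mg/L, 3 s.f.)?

L ≈ 7.57 mg/L

L_t = L₀ e^(−k_d t) = 79.5 × e^(−0.394×5.97) = 79.5 × 0.09516 = 7.565 mg/L.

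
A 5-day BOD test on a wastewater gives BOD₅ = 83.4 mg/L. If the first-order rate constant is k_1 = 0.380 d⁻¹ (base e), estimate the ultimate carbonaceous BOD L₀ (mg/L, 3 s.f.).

BOD₅ = L₀(1 − e^(−5k_1)) ⇒ L₀ = BOD₅ / (1 − e^(−5×0.380))
= 83.4 / (1 − 0.1496) = 83.4 / 0.8504 = 98.07 mg/L.

L₀ ≈ 98.1 mg/L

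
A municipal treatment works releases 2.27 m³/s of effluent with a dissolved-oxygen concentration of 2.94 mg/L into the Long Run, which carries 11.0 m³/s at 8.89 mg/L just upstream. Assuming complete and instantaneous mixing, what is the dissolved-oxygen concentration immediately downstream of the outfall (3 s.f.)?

Flow-weighted mixing: C = (Q_r C_r + Q_w C_w)/(Q_r + Q_w)
= (11.0×8.89 + 2.27×2.94)/(11.0 + 2.27) = 104.5/13.27 = 7.872 mg/L.

7.87 mg/L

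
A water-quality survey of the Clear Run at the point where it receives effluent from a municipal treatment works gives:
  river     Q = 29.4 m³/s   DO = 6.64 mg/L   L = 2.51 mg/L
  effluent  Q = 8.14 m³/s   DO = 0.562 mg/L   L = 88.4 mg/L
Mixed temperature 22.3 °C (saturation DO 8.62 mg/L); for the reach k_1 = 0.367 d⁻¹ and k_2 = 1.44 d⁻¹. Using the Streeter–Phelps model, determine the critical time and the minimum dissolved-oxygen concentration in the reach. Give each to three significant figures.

Mixed DO = (29.4×6.64 + 8.14×0.562)/(29.4+8.14) = 199.8/37.54 = 5.322 mg/L.
Mixed L₀ = (29.4×2.51 + 8.14×88.4)/(37.54) = 793.4/37.54 = 21.13 mg/L.
Initial deficit D₀ = C_s − DO₀ = 8.62 − 5.322 = 3.298 mg/L.
t_c = (1/1.073) ln[(1.44/0.367)(1 − 3.298×1.073/(0.367×21.13))] = 0.9320 × ln(2.134) = 0.7062 d.
D_c = (0.367/1.44) × 21.13 × e^(−0.367×0.7062) = 0.2549 × 21.13 × 0.7717 = 4.156 mg/L.
Minimum DO = 8.62 − 4.156 = 4.464 mg/L.

t_c ≈ 0.706 d; minimum DO ≈ 4.46 mg/L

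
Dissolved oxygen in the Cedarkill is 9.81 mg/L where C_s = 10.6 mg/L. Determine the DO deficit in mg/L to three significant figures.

D = C_s − C = 10.6 − 9.81 = 0.790 mg/L.

D ≈ 0.790 mg/L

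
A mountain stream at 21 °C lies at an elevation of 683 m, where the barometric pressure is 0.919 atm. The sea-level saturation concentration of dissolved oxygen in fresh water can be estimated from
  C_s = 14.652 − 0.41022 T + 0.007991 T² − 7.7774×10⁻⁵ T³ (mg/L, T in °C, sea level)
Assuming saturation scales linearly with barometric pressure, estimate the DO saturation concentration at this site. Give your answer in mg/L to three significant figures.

At sea level: C_s = 14.652 − 0.41022×21 + 0.007991×21² − 7.7774×10⁻⁵×21³ = 8.841 mg/L.
Pressure correction: C_s' = 8.841 × 0.919 = 8.125 mg/L.

C_s ≈ 8.13 mg/L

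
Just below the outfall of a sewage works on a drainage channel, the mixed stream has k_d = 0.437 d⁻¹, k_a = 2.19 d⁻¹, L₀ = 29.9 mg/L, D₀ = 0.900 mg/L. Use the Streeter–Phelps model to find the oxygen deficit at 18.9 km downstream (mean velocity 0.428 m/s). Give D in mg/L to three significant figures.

D ≈ 3.82 mg/L

Travel time t = x/v = 18.9 km / (0.428 m/s) = 18900 m / 0.428 m/s = 44160 s = 0.5111 d.
k_d L₀/(k_a−k_d) = 0.437×29.9/(2.19−0.437) = 13.07/1.753 = 7.454 mg/L.
e^(−k_d t) = e^(−0.437×0.5111) = 0.7998; e^(−k_a t) = e^(−2.19×0.5111) = 0.3265.
D = 7.454 × (0.7998 − 0.3265) + 0.900 × 0.3265 = 3.528 + 0.2939 = 3.822 mg/L.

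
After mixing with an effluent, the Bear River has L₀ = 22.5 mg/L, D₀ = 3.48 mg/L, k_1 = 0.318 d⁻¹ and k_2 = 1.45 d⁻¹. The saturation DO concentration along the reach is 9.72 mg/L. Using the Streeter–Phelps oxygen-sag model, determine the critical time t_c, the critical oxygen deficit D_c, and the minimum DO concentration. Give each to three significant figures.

t_c ≈ 0.634 d; D_c ≈ 4.03 mg/L; min DO ≈ 5.69 mg/L

With k_2/k_1 = 4.560 and 1 − D₀(k_2−k_1)/(k_1 L₀) = 0.4494,
t_c = ln(4.560 × 0.4494) / (1.45 − 0.318) = ln(2.049) / 1.132 = 0.7175/1.132 = 0.6338 d.
L(t_c) = L₀ e^(−k_1 t_c) = 22.5 × 0.8175 = 18.39 mg/L, and at the critical point k_2 D_c = k_1 L, so D_c = (0.318/1.45) × 18.39 = 4.034 mg/L.
Minimum DO = C_s − D_c = 9.72 − 4.034 = 5.686 mg/L.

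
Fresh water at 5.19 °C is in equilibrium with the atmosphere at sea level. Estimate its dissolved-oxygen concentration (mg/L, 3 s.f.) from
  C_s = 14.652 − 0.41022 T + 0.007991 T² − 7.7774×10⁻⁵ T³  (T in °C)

C_s = 14.652 − 0.41022×5.19 + 0.007991×5.19² − 7.7774×10⁻⁵×5.19³ = 12.73 mg/L.

C_s ≈ 12.7 mg/L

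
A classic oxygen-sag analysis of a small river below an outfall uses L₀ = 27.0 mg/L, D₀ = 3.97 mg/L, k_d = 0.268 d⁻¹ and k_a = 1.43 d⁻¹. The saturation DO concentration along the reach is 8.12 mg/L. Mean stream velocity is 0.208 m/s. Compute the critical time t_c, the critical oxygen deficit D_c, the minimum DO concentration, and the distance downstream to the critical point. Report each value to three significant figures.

t_c ≈ 0.568 d; D_c ≈ 4.35 mg/L; min DO ≈ 3.77 mg/L; x_c ≈ 10.2 km

With k_a/k_d = 5.336 and 1 − D₀(k_a−k_d)/(k_d L₀) = 0.3625,
t_c = ln(5.336 × 0.3625) / (1.43 − 0.268) = ln(1.934) / 1.162 = 0.6596/1.162 = 0.5677 d.
D_c = (k_d/k_a) L₀ e^(−k_d t_c) = (0.268/1.43) × 27.0 × e^(−0.268×0.5677) = 0.1874 × 27.0 × 0.8589 = 4.346 mg/L.
Minimum DO = C_s − D_c = 8.12 − 4.346 = 3.774 mg/L.
x_c = v t_c = 0.208 m/s × 0.5677 d × 86400 s/d = 10200 m ≈ 10.2 km.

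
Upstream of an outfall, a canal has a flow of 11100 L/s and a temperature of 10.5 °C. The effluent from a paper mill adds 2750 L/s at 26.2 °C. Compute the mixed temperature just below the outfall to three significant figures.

Flow-weighted mixing: C = (Q_r C_r + Q_w C_w)/(Q_r + Q_w)
= (11100×10.5 + 2750×26.2)/(11100 + 2750) = 188600/13850 = 13.62 °C.

13.6 °C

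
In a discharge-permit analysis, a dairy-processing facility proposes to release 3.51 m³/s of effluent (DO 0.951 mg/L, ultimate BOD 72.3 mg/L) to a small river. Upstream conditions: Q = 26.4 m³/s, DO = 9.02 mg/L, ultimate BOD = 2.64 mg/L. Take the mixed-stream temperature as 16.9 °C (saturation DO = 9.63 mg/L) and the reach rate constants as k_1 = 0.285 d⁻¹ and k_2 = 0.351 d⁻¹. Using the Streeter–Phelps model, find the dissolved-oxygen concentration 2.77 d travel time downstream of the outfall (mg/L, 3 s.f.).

DO ≈ 5.50 mg/L

Mixed DO = (26.4×9.02 + 3.51×0.951)/(26.4+3.51) = 241.5/29.91 = 8.073 mg/L.
Mixed L₀ = (26.4×2.64 + 3.51×72.3)/(29.91) = 323.5/29.91 = 10.81 mg/L.
Initial deficit D₀ = C_s − DO₀ = 9.63 − 8.073 = 1.557 mg/L.
D(2.77) = [0.285×10.81/(0.351−0.285)](e^(−0.285×2.77) − e^(−0.351×2.77)) + 1.557 e^(−0.351×2.77)
= 46.70 × (0.4541 − 0.3782) + 1.557 × 0.3782 = 4.132 mg/L.
DO = 9.63 − 4.132 = 5.498 mg/L.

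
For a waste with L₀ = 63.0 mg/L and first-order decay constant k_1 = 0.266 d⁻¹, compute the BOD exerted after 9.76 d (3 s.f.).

y ≈ 58.3 mg/L

y_t = L₀(1 − e^(−k_1 t)) = 63.0 × (1 − e^(−0.266×9.76))
= 63.0 × (1 − 0.07456) = 63.0 × 0.9254 = 58.30 mg/L.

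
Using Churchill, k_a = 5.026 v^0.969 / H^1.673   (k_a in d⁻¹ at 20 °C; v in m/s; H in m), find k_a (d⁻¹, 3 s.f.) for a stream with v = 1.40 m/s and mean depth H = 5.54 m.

k_a = 5.026 × 1.40^0.969 / 5.54^1.673 = 5.026 × 1.385 / 17.53 = 0.3971 d⁻¹.

k_a ≈ 0.397 d⁻¹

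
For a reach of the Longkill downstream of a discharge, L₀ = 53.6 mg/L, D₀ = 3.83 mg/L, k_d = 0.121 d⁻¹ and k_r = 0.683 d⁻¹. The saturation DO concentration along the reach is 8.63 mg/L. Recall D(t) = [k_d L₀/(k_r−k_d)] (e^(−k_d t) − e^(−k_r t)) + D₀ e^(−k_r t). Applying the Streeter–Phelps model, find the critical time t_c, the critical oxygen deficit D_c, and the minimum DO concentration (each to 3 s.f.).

t_c ≈ 2.36 d; D_c ≈ 7.14 mg/L; min DO ≈ 1.49 mg/L

At the critical point dD/dt = 0, so k_d L₀ e^(−k_d t) = k_r D. Substituting D(t) from the Streeter–Phelps equation and solving for t gives
t_c = ln[(k_r/k_d)(1 − D₀(k_r−k_d)/(k_d L₀))] / (k_r−k_d).
Here k_r−k_d = 0.5620 d⁻¹ and 1 − D₀(k_r−k_d)/(k_d L₀) = 1 − 3.83×0.5620/(0.121×53.6) = 0.6681, so
t_c = ln(5.645 × 0.6681) / 0.5620 = 1.327 / 0.5620 = 2.362 d.
L(t_c) = L₀ e^(−k_d t_c) = 53.6 × 0.7514 = 40.28 mg/L, and at the critical point k_r D_c = k_d L, so D_c = (0.121/0.683) × 40.28 = 7.135 mg/L.
Minimum DO = C_s − D_c = 8.63 − 7.135 = 1.495 mg/L.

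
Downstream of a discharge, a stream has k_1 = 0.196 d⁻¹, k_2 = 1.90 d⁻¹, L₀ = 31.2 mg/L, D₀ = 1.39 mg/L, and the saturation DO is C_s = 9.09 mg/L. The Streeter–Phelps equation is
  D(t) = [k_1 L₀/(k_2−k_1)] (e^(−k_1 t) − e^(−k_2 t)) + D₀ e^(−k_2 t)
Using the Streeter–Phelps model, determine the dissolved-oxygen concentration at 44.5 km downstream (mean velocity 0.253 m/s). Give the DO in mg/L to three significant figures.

Travel time t = x/v = 44.5 km / (0.253 m/s) = 44500 m / 0.253 m/s = 175900 s = 2.036 d.
k_1 L₀/(k_2−k_1) = 0.196×31.2/(1.90−0.196) = 6.115/1.704 = 3.589 mg/L.
e^(−k_1 t) = e^(−0.196×2.036) = 0.6710; e^(−k_2 t) = e^(−1.90×2.036) = 0.02090.
D = 3.589 × (0.6710 − 0.02090) + 1.39 × 0.02090 = 2.333 + 0.02905 = 2.362 mg/L.
DO = C_s − D = 9.09 − 2.362 = 6.728 mg/L.

DO ≈ 6.73 mg/L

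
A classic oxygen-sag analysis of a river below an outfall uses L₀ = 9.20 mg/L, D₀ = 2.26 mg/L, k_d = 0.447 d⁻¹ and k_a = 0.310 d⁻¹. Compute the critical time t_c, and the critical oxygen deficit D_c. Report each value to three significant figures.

At the critical point dD/dt = 0, so k_d L₀ e^(−k_d t) = k_a D. Substituting D(t) from the Streeter–Phelps equation and solving for t gives
t_c = ln[(k_a/k_d)(1 − D₀(k_a−k_d)/(k_d L₀))] / (k_a−k_d).
Here k_a−k_d = -0.1370 d⁻¹ and 1 − D₀(k_a−k_d)/(k_d L₀) = 1 − 2.26×-0.1370/(0.447×9.20) = 1.075, so
t_c = ln(0.6935 × 1.075) / -0.1370 = -0.2934 / -0.1370 = 2.142 d.
L(t_c) = L₀ e^(−k_d t_c) = 9.20 × 0.3839 = 3.532 mg/L, and at the critical point k_a D_c = k_d L, so D_c = (0.447/0.310) × 3.532 = 5.093 mg/L.

t_c ≈ 2.14 d; D_c ≈ 5.09 mg/L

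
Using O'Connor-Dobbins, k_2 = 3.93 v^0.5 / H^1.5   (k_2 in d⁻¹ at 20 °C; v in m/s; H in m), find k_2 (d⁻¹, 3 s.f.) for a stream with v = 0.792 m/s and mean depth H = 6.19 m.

k_2 ≈ 0.227 d⁻¹

k_2 = 3.93 × 0.792^0.5 / 6.19^1.5 = 3.93 × 0.8899 / 15.40 = 0.2271 d⁻¹.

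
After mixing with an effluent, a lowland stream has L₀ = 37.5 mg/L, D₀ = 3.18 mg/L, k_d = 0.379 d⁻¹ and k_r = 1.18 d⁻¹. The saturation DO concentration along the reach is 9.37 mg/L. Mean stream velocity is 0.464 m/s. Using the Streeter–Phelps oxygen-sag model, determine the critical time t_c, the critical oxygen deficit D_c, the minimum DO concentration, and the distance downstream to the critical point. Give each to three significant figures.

t_c ≈ 1.17 d; D_c ≈ 7.73 mg/L; min DO ≈ 1.64 mg/L; x_c ≈ 47.0 km

t_c = [1/(k_r−k_d)] ln[(k_r/k_d)(1 − D₀(k_r−k_d)/(k_d L₀))]
= [1/(1.18−0.379)] ln[(1.18/0.379)(1 − 3.18×0.8010/(0.379×37.5))]
= (1/0.8010) ln[3.113 × 0.8208] = 1.248 × ln(2.555) = 1.248 × 0.9382 = 1.171 d.
D_c = (k_d/k_r) L₀ e^(−k_d t_c) = (0.379/1.18) × 37.5 × e^(−0.379×1.171) = 0.3212 × 37.5 × 0.6415 = 7.727 mg/L.
Minimum DO = C_s − D_c = 9.37 − 7.727 = 1.643 mg/L.
x_c = v t_c = 0.464 m/s × 1.171 d × 86400 s/d = 46960 m ≈ 47.0 km.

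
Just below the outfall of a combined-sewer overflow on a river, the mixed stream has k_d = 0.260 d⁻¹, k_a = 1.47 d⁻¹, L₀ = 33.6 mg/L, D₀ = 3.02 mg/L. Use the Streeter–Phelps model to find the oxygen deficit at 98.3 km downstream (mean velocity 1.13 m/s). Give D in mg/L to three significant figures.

D ≈ 4.60 mg/L

Travel time t = x/v = 98.3 km / (1.13 m/s) = 98300 m / 1.13 m/s = 86990 s = 1.007 d.
k_d L₀/(k_a−k_d) = 0.260×33.6/(1.47−0.260) = 8.736/1.210 = 7.220 mg/L.
e^(−k_d t) = e^(−0.260×1.007) = 0.7697; e^(−k_a t) = e^(−1.47×1.007) = 0.2276.
D = 7.220 × (0.7697 − 0.2276) + 3.02 × 0.2276 = 3.914 + 0.6874 = 4.601 mg/L.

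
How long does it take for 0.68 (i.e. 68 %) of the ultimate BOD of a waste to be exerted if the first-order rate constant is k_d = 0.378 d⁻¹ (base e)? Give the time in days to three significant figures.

y/L₀ = 1 − e^(−k_d t) = 0.68 ⇒ e^(−k_d t) = 0.320
t = −ln(0.320) / 0.378 = 1.139 / 0.378 = 3.014 d.

t ≈ 3.01 d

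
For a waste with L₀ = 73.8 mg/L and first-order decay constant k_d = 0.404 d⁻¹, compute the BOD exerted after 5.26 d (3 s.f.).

y_t = L₀(1 − e^(−k_d t)) = 73.8 × (1 − e^(−0.404×5.26))
= 73.8 × (1 − 0.1194) = 73.8 × 0.8806 = 64.99 mg/L.

y ≈ 65.0 mg/L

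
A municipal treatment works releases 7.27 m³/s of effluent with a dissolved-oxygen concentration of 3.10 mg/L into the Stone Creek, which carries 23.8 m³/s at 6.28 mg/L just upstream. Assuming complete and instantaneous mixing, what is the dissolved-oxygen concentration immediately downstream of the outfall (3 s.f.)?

5.54 mg/L

Flow-weighted mixing: C = (Q_r C_r + Q_w C_w)/(Q_r + Q_w)
= (23.8×6.28 + 7.27×3.10)/(23.8 + 7.27) = 172.0/31.07 = 5.536 mg/L.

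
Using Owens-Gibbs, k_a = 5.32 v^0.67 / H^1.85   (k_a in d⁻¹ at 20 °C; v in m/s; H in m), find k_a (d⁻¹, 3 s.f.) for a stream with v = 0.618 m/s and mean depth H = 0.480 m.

k_a ≈ 15.0 d⁻¹

k_a = 5.32 × 0.618^0.67 / 0.480^1.85 = 5.32 × 0.7244 / 0.2572 = 14.98 d⁻¹.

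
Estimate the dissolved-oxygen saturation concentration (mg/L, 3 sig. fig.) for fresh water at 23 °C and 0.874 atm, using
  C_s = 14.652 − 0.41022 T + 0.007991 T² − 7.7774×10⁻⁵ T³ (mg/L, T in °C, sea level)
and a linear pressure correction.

C_s ≈ 7.43 mg/L

At sea level: C_s = 14.652 − 0.41022×23 + 0.007991×23² − 7.7774×10⁻⁵×23³ = 8.498 mg/L.
Pressure correction: C_s' = 8.498 × 0.874 = 7.427 mg/L.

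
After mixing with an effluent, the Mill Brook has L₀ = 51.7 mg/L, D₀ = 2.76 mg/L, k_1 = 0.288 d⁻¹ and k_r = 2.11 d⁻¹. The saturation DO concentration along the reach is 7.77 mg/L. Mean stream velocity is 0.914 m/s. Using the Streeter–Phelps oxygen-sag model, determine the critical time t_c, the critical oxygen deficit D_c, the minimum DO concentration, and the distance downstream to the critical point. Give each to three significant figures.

t_c ≈ 0.867 d; D_c ≈ 5.50 mg/L; min DO ≈ 2.27 mg/L; x_c ≈ 68.5 km

t_c = [1/(k_r−k_1)] ln[(k_r/k_1)(1 − D₀(k_r−k_1)/(k_1 L₀))]
= [1/(2.11−0.288)] ln[(2.11/0.288)(1 − 2.76×1.822/(0.288×51.7))]
= (1/1.822) ln[7.326 × 0.6623] = 0.5488 × ln(4.852) = 0.5488 × 1.579 = 0.8668 d.
L(t_c) = L₀ e^(−k_1 t_c) = 51.7 × 0.7791 = 40.28 mg/L, and at the critical point k_r D_c = k_1 L, so D_c = (0.288/2.11) × 40.28 = 5.498 mg/L.
Minimum DO = C_s − D_c = 7.77 − 5.498 = 2.272 mg/L.
x_c = v t_c = 0.914 m/s × 0.8668 d × 86400 s/d = 68450 m ≈ 68.5 km.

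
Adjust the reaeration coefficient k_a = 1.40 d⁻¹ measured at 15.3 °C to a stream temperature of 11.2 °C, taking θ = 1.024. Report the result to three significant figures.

k_a ≈ 1.27 d⁻¹

k_a(T₂) = k_a(T₁) · θ^(T₂−T₁) = 1.40 × 1.024^(11.2−15.3)
= 1.40 × 1.024^-4.10 = 1.40 × 0.9073 = 1.270 d⁻¹.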